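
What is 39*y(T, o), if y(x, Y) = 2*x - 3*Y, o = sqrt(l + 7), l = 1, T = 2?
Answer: 156 - 234*sqrt(2) ≈ -174.93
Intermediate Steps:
o = 2*sqrt(2) (o = sqrt(1 + 7) = sqrt(8) = 2*sqrt(2) ≈ 2.8284)
y(x, Y) = -3*Y + 2*x
39*y(T, o) = 39*(-6*sqrt(2) + 2*2) = 39*(-6*sqrt(2) + 4) = 39*(4 - 6*sqrt(2)) = 156 - 234*sqrt(2)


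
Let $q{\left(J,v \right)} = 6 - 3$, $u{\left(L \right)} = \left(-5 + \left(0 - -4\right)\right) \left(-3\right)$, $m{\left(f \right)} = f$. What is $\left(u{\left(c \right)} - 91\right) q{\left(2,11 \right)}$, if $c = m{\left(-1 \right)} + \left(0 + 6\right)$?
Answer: $-264$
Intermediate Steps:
$c = 5$ ($c = -1 + \left(0 + 6\right) = -1 + 6 = 5$)
$u{\left(L \right)} = 3$ ($u{\left(L \right)} = \left(-5 + \left(0 + 4\right)\right) \left(-3\right) = \left(-5 + 4\right) \left(-3\right) = \left(-1\right) \left(-3\right) = 3$)
$q{\left(J,v \right)} = 3$
$\left(u{\left(c \right)} - 91\right) q{\left(2,11 \right)} = \left(3 - 91\right) 3 = \left(-88\right) 3 = -264$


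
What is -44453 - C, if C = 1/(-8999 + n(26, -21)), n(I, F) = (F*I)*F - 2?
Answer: -109576646/2465 ≈ -44453.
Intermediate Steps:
n(I, F) = -2 + I*F**2 (n(I, F) = I*F**2 - 2 = -2 + I*F**2)
C = 1/2465 (C = 1/(-8999 + (-2 + 26*(-21)**2)) = 1/(-8999 + (-2 + 26*441)) = 1/(-8999 + (-2 + 11466)) = 1/(-8999 + 11464) = 1/2465 ≈ 0.00040568)
-44453 - C = -44453 - 1*1/2465 = -44453 - 1/2465 = -109576646/2465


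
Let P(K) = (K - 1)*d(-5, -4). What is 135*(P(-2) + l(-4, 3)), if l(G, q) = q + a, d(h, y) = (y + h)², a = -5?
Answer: -33075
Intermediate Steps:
d(h, y) = (h + y)²
l(G, q) = -5 + q (l(G, q) = q - 5 = -5 + q)
P(K) = -81 + 81*K (P(K) = (K - 1)*(-5 - 4)² = (-1 + K)*(-9)² = (-1 + K)*81 = -81 + 81*K)
135*(P(-2) + l(-4, 3)) = 135*((-81 + 81*(-2)) + (-5 + 3)) = 135*((-81 - 162) - 2) = 135*(-243 - 2) = 135*(-245) = -33075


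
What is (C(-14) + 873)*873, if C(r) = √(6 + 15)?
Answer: 762129 + 873*√21 ≈ 7.6613e+5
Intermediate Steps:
C(r) = √21
(C(-14) + 873)*873 = (√21 + 873)*873 = (873 + √21)*873 = 762129 + 873*√21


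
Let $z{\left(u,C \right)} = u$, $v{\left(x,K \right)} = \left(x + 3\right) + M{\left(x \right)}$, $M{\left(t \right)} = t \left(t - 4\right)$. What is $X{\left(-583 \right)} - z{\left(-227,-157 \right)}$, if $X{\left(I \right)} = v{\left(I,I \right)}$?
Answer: $341868$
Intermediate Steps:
$M{\left(t \right)} = t \left(-4 + t\right)$
$v{\left(x,K \right)} = 3 + x + x \left(-4 + x\right)$ ($v{\left(x,K \right)} = \left(x + 3\right) + x \left(-4 + x\right) = \left(3 + x\right) + x \left(-4 + x\right) = 3 + x + x \left(-4 + x\right)$)
$X{\left(I \right)} = 3 + I + I \left(-4 + I\right)$
$X{\left(-583 \right)} - z{\left(-227,-157 \right)} = \left(3 - 583 - 583 \left(-4 - 583\right)\right) - -227 = \left(3 - 583 - -342221\right) + 227 = \left(3 - 583 + 342221\right) + 227 = 341641 + 227 = 341868$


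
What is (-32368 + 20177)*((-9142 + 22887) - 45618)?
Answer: 388563743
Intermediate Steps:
(-32368 + 20177)*((-9142 + 22887) - 45618) = -12191*(13745 - 45618) = -12191*(-31873) = 388563743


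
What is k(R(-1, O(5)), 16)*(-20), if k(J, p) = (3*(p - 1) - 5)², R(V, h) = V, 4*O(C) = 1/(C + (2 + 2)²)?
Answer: -32000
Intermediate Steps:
O(C) = 1/(4*(16 + C)) (O(C) = 1/(4*(C + (2 + 2)²)) = 1/(4*(C + 4²)) = 1/(4*(C + 16)) = 1/(4*(16 + C)))
k(J, p) = (-8 + 3*p)² (k(J, p) = (3*(-1 + p) - 5)² = ((-3 + 3*p) - 5)² = (-8 + 3*p)²)
k(R(-1, O(5)), 16)*(-20) = (-8 + 3*16)²*(-20) = (-8 + 48)²*(-20) = 40²*(-20) = 1600*(-20) = -32000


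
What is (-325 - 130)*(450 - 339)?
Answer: -50505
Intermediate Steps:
(-325 - 130)*(450 - 339) = -455*111 = -50505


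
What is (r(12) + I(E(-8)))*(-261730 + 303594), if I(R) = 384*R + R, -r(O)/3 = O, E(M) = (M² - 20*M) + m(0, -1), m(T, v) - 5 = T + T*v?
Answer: 3689432456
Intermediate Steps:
m(T, v) = 5 + T + T*v (m(T, v) = 5 + (T + T*v) = 5 + T + T*v)
E(M) = 5 + M² - 20*M (E(M) = (M² - 20*M) + (5 + 0 + 0*(-1)) = (M² - 20*M) + (5 + 0 + 0) = (M² - 20*M) + 5 = 5 + M² - 20*M)
r(O) = -3*O
I(R) = 385*R
(r(12) + I(E(-8)))*(-261730 + 303594) = (-3*12 + 385*(5 + (-8)² - 20*(-8)))*(-261730 + 303594) = (-36 + 385*(5 + 64 + 160))*41864 = (-36 + 385*229)*41864 = (-36 + 88165)*41864 = 88129*41864 = 3689432456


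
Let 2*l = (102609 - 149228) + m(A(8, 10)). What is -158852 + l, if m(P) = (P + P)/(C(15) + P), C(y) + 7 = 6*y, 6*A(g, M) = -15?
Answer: -58656013/322 ≈ -1.8216e+5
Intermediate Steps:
A(g, M) = -5/2 (A(g, M) = (⅙)*(-15) = -5/2)
C(y) = -7 + 6*y
m(P) = 2*P/(83 + P) (m(P) = (P + P)/((-7 + 6*15) + P) = (2*P)/((-7 + 90) + P) = (2*P)/(83 + P) = 2*P/(83 + P))
l = -7505669/322 (l = ((102609 - 149228) + 2*(-5/2)/(83 - 5/2))/2 = (-46619 + 2*(-5/2)/(161/2))/2 = (-46619 + 2*(-5/2)*(2/161))/2 = (-46619 - 10/161)/2 = (½)*(-7505669/161) = -7505669/322 ≈ -23310.)
-158852 + l = -158852 - 7505669/322 = -58656013/322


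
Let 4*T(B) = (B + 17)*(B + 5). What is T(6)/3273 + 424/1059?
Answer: 1939645/4621476 ≈ 0.41970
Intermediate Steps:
T(B) = (5 + B)*(17 + B)/4 (T(B) = ((B + 17)*(B + 5))/4 = ((17 + B)*(5 + B))/4 = ((5 + B)*(17 + B))/4 = (5 + B)*(17 + B)/4)
T(6)/3273 + 424/1059 = (85/4 + (¼)*6² + (11/2)*6)/3273 + 424/1059 = (85/4 + (¼)*36 + 33)*(1/3273) + 424*(1/1059) = (85/4 + 9 + 33)*(1/3273) + 424/1059 = (253/4)*(1/3273) + 424/1059 = 253/13092 + 424/1059 = 1939645/4621476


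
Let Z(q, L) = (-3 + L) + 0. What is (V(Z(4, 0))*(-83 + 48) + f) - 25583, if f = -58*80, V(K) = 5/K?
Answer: -90494/3 ≈ -30165.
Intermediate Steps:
Z(q, L) = -3 + L
f = -4640
(V(Z(4, 0))*(-83 + 48) + f) - 25583 = ((5/(-3 + 0))*(-83 + 48) - 4640) - 25583 = ((5/(-3))*(-35) - 4640) - 25583 = ((5*(-⅓))*(-35) - 4640) - 25583 = (-5/3*(-35) - 4640) - 25583 = (175/3 - 4640) - 25583 = -13745/3 - 25583 = -90494/3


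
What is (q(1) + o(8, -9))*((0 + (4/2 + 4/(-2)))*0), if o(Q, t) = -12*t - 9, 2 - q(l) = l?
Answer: 0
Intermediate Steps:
q(l) = 2 - l
o(Q, t) = -9 - 12*t
(q(1) + o(8, -9))*((0 + (4/2 + 4/(-2)))*0) = ((2 - 1*1) + (-9 - 12*(-9)))*((0 + (4/2 + 4/(-2)))*0) = ((2 - 1) + (-9 + 108))*((0 + (4*(½) + 4*(-½)))*0) = (1 + 99)*((0 + (2 - 2))*0) = 100*((0 + 0)*0) = 100*(0*0) = 100*0 = 0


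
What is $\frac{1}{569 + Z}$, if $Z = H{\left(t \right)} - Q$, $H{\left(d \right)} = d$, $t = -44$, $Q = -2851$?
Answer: $\frac{1}{3376} \approx 0.00029621$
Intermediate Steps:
$Z = 2807$ ($Z = -44 - -2851 = -44 + 2851 = 2807$)
$\frac{1}{569 + Z} = \frac{1}{569 + 2807} = \frac{1}{3376}$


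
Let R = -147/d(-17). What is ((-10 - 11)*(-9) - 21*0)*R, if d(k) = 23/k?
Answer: 472311/23 ≈ 20535.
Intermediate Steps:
R = 2499/23 (R = -147/(23/(-17)) = -147/(23*(-1/17)) = -147/(-23/17) = -147*(-17/23) = 2499/23 ≈ 108.65)
((-10 - 11)*(-9) - 21*0)*R = ((-10 - 11)*(-9) - 21*0)*(2499/23) = (-21*(-9) + 0)*(2499/23) = (189 + 0)*(2499/23) = 189*(2499/23) = 472311/23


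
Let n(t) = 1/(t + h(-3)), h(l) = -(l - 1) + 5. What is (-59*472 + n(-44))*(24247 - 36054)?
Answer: 11508058567/35 ≈ 3.2880e+8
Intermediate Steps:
h(l) = 6 - l (h(l) = -(-1 + l) + 5 = (1 - l) + 5 = 6 - l)
n(t) = 1/(9 + t) (n(t) = 1/(t + (6 - 1*(-3))) = 1/(t + (6 + 3)) = 1/(t + 9) = 1/(9 + t))
(-59*472 + n(-44))*(24247 - 36054) = (-59*472 + 1/(9 - 44))*(24247 - 36054) = (-27848 + 1/(-35))*(-11807) = (-27848 - 1/35)*(-11807) = -974681/35*(-11807) = 11508058567/35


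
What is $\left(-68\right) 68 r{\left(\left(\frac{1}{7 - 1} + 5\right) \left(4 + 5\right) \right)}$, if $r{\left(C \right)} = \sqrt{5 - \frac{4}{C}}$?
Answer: $- \frac{4624 \sqrt{42501}}{93} \approx -10250.0$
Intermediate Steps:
$\left(-68\right) 68 r{\left(\left(\frac{1}{7 - 1} + 5\right) \left(4 + 5\right) \right)} = \left(-68\right) 68 \sqrt{5 - \frac{4}{\left(\frac{1}{7 - 1} + 5\right) \left(4 + 5\right)}} = - 4624 \sqrt{5 - \frac{4}{\left(\frac{1}{6} + 5\right) 9}} = - 4624 \sqrt{5 - \frac{4}{\frac{31}{6} \cdot 9}} = - 4624 \sqrt{5 - \frac{4}{\frac{93}{2}}} = - 4624 \sqrt{5 - \frac{8}{93}} = - 4624 \sqrt{\frac{457}{93}} = - 4624 \frac{\sqrt{42501}}{93} = - \frac{4624 \sqrt{42501}}{93}$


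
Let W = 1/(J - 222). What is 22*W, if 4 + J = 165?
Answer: -22/61 ≈ -0.36066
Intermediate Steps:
J = 161 (J = -4 + 165 = 161)
W = -1/61 (W = 1/(161 - 222) = 1/(-61) = -1/61 ≈ -0.016393)
22*W = 22*(-1/61) = -22/61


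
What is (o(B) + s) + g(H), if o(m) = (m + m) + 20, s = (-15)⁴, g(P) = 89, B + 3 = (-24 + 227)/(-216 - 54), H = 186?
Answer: 6848077/135 ≈ 50727.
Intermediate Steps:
B = -1013/270 (B = -3 + (-24 + 227)/(-216 - 54) = -3 + 203/(-270) = -3 + 203*(-1/270) = -3 - 203/270 = -1013/270 ≈ -3.7519)
s = 50625
o(m) = 20 + 2*m (o(m) = 2*m + 20 = 20 + 2*m)
(o(B) + s) + g(H) = ((20 + 2*(-1013/270)) + 50625) + 89 = ((20 - 1013/135) + 50625) + 89 = (1687/135 + 50625) + 89 = 6836062/135 + 89 = 6848077/135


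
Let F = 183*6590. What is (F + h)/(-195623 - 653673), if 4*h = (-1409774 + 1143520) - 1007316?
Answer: -1775155/1698592 ≈ -1.0451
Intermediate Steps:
F = 1205970
h = -636785/2 (h = ((-1409774 + 1143520) - 1007316)/4 = (-266254 - 1007316)/4 = (1/4)*(-1273570) = -636785/2 ≈ -3.1839e+5)
(F + h)/(-195623 - 653673) = (1205970 - 636785/2)/(-195623 - 653673) = (1775155/2)/(-849296) = (1775155/2)*(-1/849296) = -1775155/1698592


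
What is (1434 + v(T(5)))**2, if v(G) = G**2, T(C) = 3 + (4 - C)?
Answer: 2067844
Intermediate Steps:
T(C) = 7 - C
(1434 + v(T(5)))**2 = (1434 + (7 - 1*5)**2)**2 = (1434 + (7 - 5)**2)**2 = (1434 + 2**2)**2 = (1434 + 4)**2 = 1438**2 = 2067844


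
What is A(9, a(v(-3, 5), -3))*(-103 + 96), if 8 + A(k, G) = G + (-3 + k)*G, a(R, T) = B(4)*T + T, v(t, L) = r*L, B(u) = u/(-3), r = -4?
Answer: 7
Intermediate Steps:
B(u) = -u/3 (B(u) = u*(-1/3) = -u/3)
v(t, L) = -4*L
a(R, T) = -T/3 (a(R, T) = (-1/3*4)*T + T = -4*T/3 + T = -T/3)
A(k, G) = -8 + G + G*(-3 + k) (A(k, G) = -8 + (G + (-3 + k)*G) = -8 + (G + G*(-3 + k)) = -8 + G + G*(-3 + k))
A(9, a(v(-3, 5), -3))*(-103 + 96) = (-8 - (-2)*(-3)/3 - 1/3*(-3)*9)*(-103 + 96) = (-8 - 2*1 + 1*9)*(-7) = (-8 - 2 + 9)*(-7) = -1*(-7) = 7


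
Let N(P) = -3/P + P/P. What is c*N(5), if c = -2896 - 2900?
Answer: -11592/5 ≈ -2318.4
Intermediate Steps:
N(P) = 1 - 3/P (N(P) = -3/P + 1 = 1 - 3/P)
c = -5796
c*N(5) = -5796*(-3 + 5)/5 = -5796*2/5 = -5796*⅖ = -11592/5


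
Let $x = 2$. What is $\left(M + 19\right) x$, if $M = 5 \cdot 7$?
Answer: $108$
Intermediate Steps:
$M = 35$
$\left(M + 19\right) x = \left(35 + 19\right) 2 = 54 \cdot 2 = 108$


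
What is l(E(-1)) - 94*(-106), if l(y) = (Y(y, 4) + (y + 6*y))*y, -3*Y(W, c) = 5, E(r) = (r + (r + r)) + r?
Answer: 30248/3 ≈ 10083.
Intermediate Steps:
E(r) = 4*r (E(r) = (r + 2*r) + r = 3*r + r = 4*r)
Y(W, c) = -5/3 (Y(W, c) = -⅓*5 = -5/3)
l(y) = y*(-5/3 + 7*y) (l(y) = (-5/3 + (y + 6*y))*y = (-5/3 + 7*y)*y = y*(-5/3 + 7*y))
l(E(-1)) - 94*(-106) = (4*(-1))*(-5 + 21*(4*(-1)))/3 - 94*(-106) = (⅓)*(-4)*(-5 + 21*(-4)) + 9964 = (⅓)*(-4)*(-5 - 84) + 9964 = (⅓)*(-4)*(-89) + 9964 = 356/3 + 9964 = 30248/3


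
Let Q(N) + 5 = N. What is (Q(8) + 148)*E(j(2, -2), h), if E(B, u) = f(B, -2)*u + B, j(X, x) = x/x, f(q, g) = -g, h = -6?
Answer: -1661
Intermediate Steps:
Q(N) = -5 + N
j(X, x) = 1
E(B, u) = B + 2*u (E(B, u) = (-1*(-2))*u + B = 2*u + B = B + 2*u)
(Q(8) + 148)*E(j(2, -2), h) = ((-5 + 8) + 148)*(1 + 2*(-6)) = (3 + 148)*(1 - 12) = 151*(-11) = -1661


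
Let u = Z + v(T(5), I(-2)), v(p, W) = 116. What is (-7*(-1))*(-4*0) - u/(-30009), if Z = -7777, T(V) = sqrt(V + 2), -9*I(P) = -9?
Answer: -7661/30009 ≈ -0.25529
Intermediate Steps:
I(P) = 1 (I(P) = -1/9*(-9) = 1)
T(V) = sqrt(2 + V)
u = -7661 (u = -7777 + 116 = -7661)
(-7*(-1))*(-4*0) - u/(-30009) = (-7*(-1))*(-4*0) - (-7661)/(-30009) = 7*0 - (-7661)*(-1)/30009 = 0 - 1*7661/30009 = 0 - 7661/30009 = -7661/30009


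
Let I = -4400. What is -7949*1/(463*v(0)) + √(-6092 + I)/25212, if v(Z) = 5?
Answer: -7949/2315 + I*√2623/12606 ≈ -3.4337 + 0.0040628*I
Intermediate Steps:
-7949*1/(463*v(0)) + √(-6092 + I)/25212 = -7949/(463*5) + √(-6092 - 4400)/25212 = -7949/2315 + √(-10492)*(1/25212) = -7949*1/2315 + (2*I*√2623)*(1/25212) = -7949/2315 + I*√2623/12606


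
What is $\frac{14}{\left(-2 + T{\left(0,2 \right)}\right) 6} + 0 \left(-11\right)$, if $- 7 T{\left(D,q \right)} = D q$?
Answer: $- \frac{7}{6} \approx -1.1667$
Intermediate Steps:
$T{\left(D,q \right)} = - \frac{D q}{7}$
$\frac{14}{\left(-2 + T{\left(0,2 \right)}\right) 6} + 0 \left(-11\right) = \frac{14}{\left(-2 - 0 \cdot 2\right) 6} + 0 \left(-11\right) = \frac{14}{\left(-2 + 0\right) 6} + 0 = \frac{14}{\left(-2\right) 6} + 0 = \frac{14}{-12} + 0 = 14 \left(- \frac{1}{12}\right) + 0 = - \frac{7}{6} + 0 = - \frac{7}{6}$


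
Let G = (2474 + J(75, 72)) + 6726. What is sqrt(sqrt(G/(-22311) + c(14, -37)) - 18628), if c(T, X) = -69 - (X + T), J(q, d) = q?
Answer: sqrt(-1030295474532 + 7437*I*sqrt(2567205299))/7437 ≈ 0.024959 + 136.48*I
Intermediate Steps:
G = 9275 (G = (2474 + 75) + 6726 = 2549 + 6726 = 9275)
c(T, X) = -69 - T - X (c(T, X) = -69 - (T + X) = -69 + (-T - X) = -69 - T - X)
sqrt(sqrt(G/(-22311) + c(14, -37)) - 18628) = sqrt(sqrt(9275/(-22311) + (-69 - 1*14 - 1*(-37))) - 18628) = sqrt(sqrt(9275*(-1/22311) + (-69 - 14 + 37)) - 18628) = sqrt(sqrt(-9275/22311 - 46) - 18628) = sqrt(sqrt(-1035581/22311) - 18628) = sqrt(I*sqrt(2567205299)/7437 - 18628) = sqrt(-18628 + I*sqrt(2567205299)/7437)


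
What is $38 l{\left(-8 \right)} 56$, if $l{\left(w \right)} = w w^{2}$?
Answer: $-1089536$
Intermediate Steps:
$l{\left(w \right)} = w^{3}$
$38 l{\left(-8 \right)} 56 = 38 \left(-8\right)^{3} \cdot 56 = 38 \left(-512\right) 56 = \left(-19456\right) 56 = -1089536$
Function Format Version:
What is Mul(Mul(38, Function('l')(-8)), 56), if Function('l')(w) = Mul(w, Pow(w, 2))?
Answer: -1089536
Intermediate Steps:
Function('l')(w) = Pow(w, 3)
Mul(Mul(38, Function('l')(-8)), 56) = Mul(Mul(38, Pow(-8, 3)), 56) = Mul(Mul(38, -512), 56) = Mul(-19456, 56) = -1089536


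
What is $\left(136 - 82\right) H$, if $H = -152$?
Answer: $-8208$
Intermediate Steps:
$\left(136 - 82\right) H = \left(136 - 82\right) \left(-152\right) = 54 \left(-152\right) = -8208$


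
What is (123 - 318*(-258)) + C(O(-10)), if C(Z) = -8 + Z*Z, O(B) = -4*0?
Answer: 82159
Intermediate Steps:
O(B) = 0
C(Z) = -8 + Z**2
(123 - 318*(-258)) + C(O(-10)) = (123 - 318*(-258)) + (-8 + 0**2) = (123 + 82044) + (-8 + 0) = 82167 - 8 = 82159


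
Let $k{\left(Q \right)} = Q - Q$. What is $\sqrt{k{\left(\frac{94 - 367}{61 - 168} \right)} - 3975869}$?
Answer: $i \sqrt{3975869} \approx 1994.0 i$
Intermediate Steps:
$k{\left(Q \right)} = 0$
$\sqrt{k{\left(\frac{94 - 367}{61 - 168} \right)} - 3975869} = \sqrt{0 - 3975869} = \sqrt{-3975869} = i \sqrt{3975869}$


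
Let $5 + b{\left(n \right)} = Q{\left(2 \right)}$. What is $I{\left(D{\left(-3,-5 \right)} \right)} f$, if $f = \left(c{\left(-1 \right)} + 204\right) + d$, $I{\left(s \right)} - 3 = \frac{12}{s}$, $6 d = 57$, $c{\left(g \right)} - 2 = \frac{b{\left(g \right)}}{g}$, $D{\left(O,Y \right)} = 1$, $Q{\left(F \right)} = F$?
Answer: $\frac{6555}{2} \approx 3277.5$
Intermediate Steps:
$b{\left(n \right)} = -3$ ($b{\left(n \right)} = -5 + 2 = -3$)
$c{\left(g \right)} = 2 - \frac{3}{g}$
$d = \frac{19}{2}$ ($d = \frac{1}{6} \cdot 57 = \frac{19}{2} \approx 9.5$)
$I{\left(s \right)} = 3 + \frac{12}{s}$
$f = \frac{437}{2}$ ($f = \left(\left(2 - \frac{3}{-1}\right) + 204\right) + \frac{19}{2} = \left(\left(2 - -3\right) + 204\right) + \frac{19}{2} = \left(\left(2 + 3\right) + 204\right) + \frac{19}{2} = \left(5 + 204\right) + \frac{19}{2} = 209 + \frac{19}{2} = \frac{437}{2} \approx 218.5$)
$I{\left(D{\left(-3,-5 \right)} \right)} f = \left(3 + \frac{12}{1}\right) \frac{437}{2} = \left(3 + 12 \cdot 1\right) \frac{437}{2} = \left(3 + 12\right) \frac{437}{2} = 15 \cdot \frac{437}{2} = \frac{6555}{2}$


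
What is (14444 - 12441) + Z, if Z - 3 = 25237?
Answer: 27243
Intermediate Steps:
Z = 25240 (Z = 3 + 25237 = 25240)
(14444 - 12441) + Z = (14444 - 12441) + 25240 = 2003 + 25240 = 27243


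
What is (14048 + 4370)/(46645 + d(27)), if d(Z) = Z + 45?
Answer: 18418/46717 ≈ 0.39425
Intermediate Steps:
d(Z) = 45 + Z
(14048 + 4370)/(46645 + d(27)) = (14048 + 4370)/(46645 + (45 + 27)) = 18418/(46645 + 72) = 18418/46717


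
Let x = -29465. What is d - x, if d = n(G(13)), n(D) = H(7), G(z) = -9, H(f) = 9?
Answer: 29474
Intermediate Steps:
n(D) = 9
d = 9
d - x = 9 - 1*(-29465) = 9 + 29465 = 29474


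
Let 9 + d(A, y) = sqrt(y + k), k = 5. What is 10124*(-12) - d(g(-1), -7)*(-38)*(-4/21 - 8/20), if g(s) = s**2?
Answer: -4245012/35 - 2356*I*sqrt(2)/105 ≈ -1.2129e+5 - 31.732*I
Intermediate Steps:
d(A, y) = -9 + sqrt(5 + y) (d(A, y) = -9 + sqrt(y + 5) = -9 + sqrt(5 + y))
10124*(-12) - d(g(-1), -7)*(-38)*(-4/21 - 8/20) = 10124*(-12) - (-9 + sqrt(5 - 7))*(-38)*(-4/21 - 8/20) = -121488 - (-9 + sqrt(-2))*(-38)*(-4*1/21 - 8*1/20) = -121488 - (-9 + I*sqrt(2))*(-38)*(-4/21 - 2/5) = -121488 - (342 - 38*I*sqrt(2))*(-62)/105 = -121488 - (-7068/35 + 2356*I*sqrt(2)/105) = -121488 + (7068/35 - 2356*I*sqrt(2)/105) = -4245012/35 - 2356*I*sqrt(2)/105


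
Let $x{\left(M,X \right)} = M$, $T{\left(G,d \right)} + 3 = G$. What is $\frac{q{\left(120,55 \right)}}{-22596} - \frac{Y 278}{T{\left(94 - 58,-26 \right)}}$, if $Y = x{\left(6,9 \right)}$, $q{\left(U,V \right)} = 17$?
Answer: $- \frac{12563563}{248556} \approx -50.546$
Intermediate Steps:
$T{\left(G,d \right)} = -3 + G$
$Y = 6$
$\frac{q{\left(120,55 \right)}}{-22596} - \frac{Y 278}{T{\left(94 - 58,-26 \right)}} = \frac{17}{-22596} - \frac{6 \cdot 278}{-3 + \left(94 - 58\right)} = 17 \left(- \frac{1}{22596}\right) - \frac{1668}{-3 + \left(94 - 58\right)} = - \frac{17}{22596} - \frac{1668}{-3 + 36} = - \frac{17}{22596} - \frac{1668}{33} = - \frac{17}{22596} - 1668 \cdot \frac{1}{33} = - \frac{17}{22596} - \frac{556}{11} = - \frac{12563563}{248556}$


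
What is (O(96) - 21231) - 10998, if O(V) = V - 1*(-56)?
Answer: -32077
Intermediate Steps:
O(V) = 56 + V (O(V) = V + 56 = 56 + V)
(O(96) - 21231) - 10998 = ((56 + 96) - 21231) - 10998 = (152 - 21231) - 10998 = -21079 - 10998 = -32077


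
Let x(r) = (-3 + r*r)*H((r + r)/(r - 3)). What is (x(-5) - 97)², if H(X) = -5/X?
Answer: 34225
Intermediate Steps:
x(r) = -5*(-3 + r)*(-3 + r²)/(2*r) (x(r) = (-3 + r*r)*(-5*(r - 3)/(r + r)) = (-3 + r²)*(-5*(-3 + r)/(2*r)) = -5*(-3 + r)*(-3 + r²)/(2*r))
(x(-5) - 97)² = ((5/2)*(-3 + (-5)²)*(3 - 1*(-5))/(-5) - 97)² = ((5/2)*(-⅕)*(-3 + 25)*(3 + 5) - 97)² = ((5/2)*(-⅕)*22*8 - 97)² = (-88 - 97)² = (-185)² = 34225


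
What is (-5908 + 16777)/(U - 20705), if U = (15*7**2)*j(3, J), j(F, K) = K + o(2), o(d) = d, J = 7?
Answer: -10869/14090 ≈ -0.77140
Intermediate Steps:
j(F, K) = 2 + K (j(F, K) = K + 2 = 2 + K)
U = 6615 (U = (15*7**2)*(2 + 7) = (15*49)*9 = 735*9 = 6615)
(-5908 + 16777)/(U - 20705) = (-5908 + 16777)/(6615 - 20705) = 10869/(-14090) = 10869*(-1/14090) = -10869/14090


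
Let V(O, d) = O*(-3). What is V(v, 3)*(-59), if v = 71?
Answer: 12567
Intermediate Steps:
V(O, d) = -3*O
V(v, 3)*(-59) = -3*71*(-59) = -213*(-59) = 12567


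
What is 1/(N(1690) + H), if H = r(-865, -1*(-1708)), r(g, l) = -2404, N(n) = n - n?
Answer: -1/2404 ≈ -0.00041597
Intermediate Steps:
N(n) = 0
H = -2404
1/(N(1690) + H) = 1/(0 - 2404) = 1/(-2404) = -1/2404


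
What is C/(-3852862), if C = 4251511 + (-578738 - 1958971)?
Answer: -856901/1926431 ≈ -0.44481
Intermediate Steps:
C = 1713802 (C = 4251511 - 2537709 = 1713802)
C/(-3852862) = 1713802/(-3852862) = 1713802*(-1/3852862) = -856901/1926431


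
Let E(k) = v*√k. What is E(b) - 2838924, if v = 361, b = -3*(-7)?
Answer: -2838924 + 361*√21 ≈ -2.8373e+6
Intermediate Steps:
b = 21
E(k) = 361*√k
E(b) - 2838924 = 361*√21 - 2838924 = -2838924 + 361*√21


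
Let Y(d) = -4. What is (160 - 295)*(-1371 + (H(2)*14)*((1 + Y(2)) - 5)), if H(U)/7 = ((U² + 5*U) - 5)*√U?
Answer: 185085 + 952560*√2 ≈ 1.5322e+6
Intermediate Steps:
H(U) = 7*√U*(-5 + U² + 5*U) (H(U) = 7*(((U² + 5*U) - 5)*√U) = 7*((-5 + U² + 5*U)*√U) = 7*(√U*(-5 + U² + 5*U)) = 7*√U*(-5 + U² + 5*U))
(160 - 295)*(-1371 + (H(2)*14)*((1 + Y(2)) - 5)) = (160 - 295)*(-1371 + ((7*√2*(-5 + 2² + 5*2))*14)*((1 - 4) - 5)) = -135*(-1371 + ((7*√2*(-5 + 4 + 10))*14)*(-3 - 5)) = -135*(-1371 + ((7*√2*9)*14)*(-8)) = -135*(-1371 + ((63*√2)*14)*(-8)) = -135*(-1371 + (882*√2)*(-8)) = -135*(-1371 - 7056*√2) = 185085 + 952560*√2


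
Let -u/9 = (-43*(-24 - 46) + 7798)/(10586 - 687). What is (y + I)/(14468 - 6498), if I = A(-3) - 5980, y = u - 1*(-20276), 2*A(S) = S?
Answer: 282807967/157790060 ≈ 1.7923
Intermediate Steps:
u = -97272/9899 (u = -9*(-43*(-24 - 46) + 7798)/(10586 - 687) = -9*(-43*(-70) + 7798)/9899 = -9*(3010 + 7798)/9899 = -97272/9899 ≈ -9.8264)
A(S) = S/2
y = 200614852/9899 (y = -97272/9899 - 1*(-20276) = -97272/9899 + 20276 = 200614852/9899 ≈ 20266.)
I = -11963/2 (I = (1/2)*(-3) - 5980 = -3/2 - 5980 = -11963/2 ≈ -5981.5)
(y + I)/(14468 - 6498) = (200614852/9899 - 11963/2)/(14468 - 6498) = (282807967/19798)/7970 = (282807967/19798)*(1/7970) = 282807967/157790060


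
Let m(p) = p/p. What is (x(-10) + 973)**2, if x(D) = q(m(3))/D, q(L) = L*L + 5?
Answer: 23639044/25 ≈ 9.4556e+5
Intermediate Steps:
m(p) = 1
q(L) = 5 + L**2 (q(L) = L**2 + 5 = 5 + L**2)
x(D) = 6/D (x(D) = (5 + 1**2)/D = (5 + 1)/D = 6/D)
(x(-10) + 973)**2 = (6/(-10) + 973)**2 = (6*(-1/10) + 973)**2 = (-3/5 + 973)**2 = (4862/5)**2 = 23639044/25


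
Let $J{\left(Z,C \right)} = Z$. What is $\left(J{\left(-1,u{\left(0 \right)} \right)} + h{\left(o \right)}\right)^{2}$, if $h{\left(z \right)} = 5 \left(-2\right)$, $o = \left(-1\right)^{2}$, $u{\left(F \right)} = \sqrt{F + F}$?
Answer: $121$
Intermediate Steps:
$u{\left(F \right)} = \sqrt{2} \sqrt{F}$ ($u{\left(F \right)} = \sqrt{2 F} = \sqrt{2} \sqrt{F}$)
$o = 1$
$h{\left(z \right)} = -10$
$\left(J{\left(-1,u{\left(0 \right)} \right)} + h{\left(o \right)}\right)^{2} = \left(-1 - 10\right)^{2} = \left(-11\right)^{2} = 121$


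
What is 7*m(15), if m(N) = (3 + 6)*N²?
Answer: 14175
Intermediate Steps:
m(N) = 9*N²
7*m(15) = 7*(9*15²) = 7*(9*225) = 7*2025 = 14175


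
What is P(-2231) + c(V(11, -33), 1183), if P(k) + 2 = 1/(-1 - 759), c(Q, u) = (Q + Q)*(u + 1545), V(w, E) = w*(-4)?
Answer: -182450161/760 ≈ -2.4007e+5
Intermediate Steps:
V(w, E) = -4*w
c(Q, u) = 2*Q*(1545 + u) (c(Q, u) = (2*Q)*(1545 + u) = 2*Q*(1545 + u))
P(k) = -1521/760 (P(k) = -2 + 1/(-1 - 759) = -2 + 1/(-760) = -2 - 1/760 = -1521/760)
P(-2231) + c(V(11, -33), 1183) = -1521/760 + 2*(-4*11)*(1545 + 1183) = -1521/760 + 2*(-44)*2728 = -1521/760 - 240064 = -182450161/760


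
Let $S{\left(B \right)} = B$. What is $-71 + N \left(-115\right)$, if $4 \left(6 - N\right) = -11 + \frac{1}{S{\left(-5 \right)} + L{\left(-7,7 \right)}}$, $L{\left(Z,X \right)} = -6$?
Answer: $- \frac{23757}{22} \approx -1079.9$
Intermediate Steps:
$N = \frac{193}{22}$ ($N = 6 - \frac{-11 + \frac{1}{-5 - 6}}{4} = 6 - \frac{-11 + \frac{1}{-11}}{4} = 6 - \frac{-11 - \frac{1}{11}}{4} = 6 - - \frac{61}{22} = 6 + \frac{61}{22} = \frac{193}{22} \approx 8.7727$)
$-71 + N \left(-115\right) = -71 + \frac{193}{22} \left(-115\right) = -71 - \frac{22195}{22} = - \frac{23757}{22}$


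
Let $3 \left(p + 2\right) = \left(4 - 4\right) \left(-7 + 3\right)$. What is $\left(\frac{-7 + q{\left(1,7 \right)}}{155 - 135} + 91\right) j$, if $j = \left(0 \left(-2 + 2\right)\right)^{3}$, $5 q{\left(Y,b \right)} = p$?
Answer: $0$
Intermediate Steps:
$p = -2$ ($p = -2 + \frac{\left(4 - 4\right) \left(-7 + 3\right)}{3} = -2 + \frac{0 \left(-4\right)}{3} = -2 + \frac{1}{3} \cdot 0 = -2 + 0 = -2$)
$q{\left(Y,b \right)} = - \frac{2}{5}$ ($q{\left(Y,b \right)} = \frac{1}{5} \left(-2\right) = - \frac{2}{5}$)
$j = 0$ ($j = \left(0 \cdot 0\right)^{3} = 0^{3} = 0$)
$\left(\frac{-7 + q{\left(1,7 \right)}}{155 - 135} + 91\right) j = \left(\frac{-7 - \frac{2}{5}}{155 - 135} + 91\right) 0 = \left(- \frac{37}{5 \cdot 20} + 91\right) 0 = \left(\left(- \frac{37}{5}\right) \frac{1}{20} + 91\right) 0 = \left(- \frac{37}{100} + 91\right) 0 = \frac{9063}{100} \cdot 0 = 0$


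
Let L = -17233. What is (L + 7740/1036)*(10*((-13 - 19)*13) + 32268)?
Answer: -125401368496/259 ≈ -4.8418e+8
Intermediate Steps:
(L + 7740/1036)*(10*((-13 - 19)*13) + 32268) = (-17233 + 7740/1036)*(10*((-13 - 19)*13) + 32268) = (-17233 + 7740*(1/1036))*(10*(-32*13) + 32268) = (-17233 + 1935/259)*(10*(-416) + 32268) = -4461412*(-4160 + 32268)/259 = -4461412/259*28108 = -125401368496/259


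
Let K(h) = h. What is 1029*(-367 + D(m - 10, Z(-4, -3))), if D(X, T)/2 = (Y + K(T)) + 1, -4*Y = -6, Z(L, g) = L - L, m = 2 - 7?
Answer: -372498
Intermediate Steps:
m = -5
Z(L, g) = 0
Y = 3/2 (Y = -¼*(-6) = 3/2 ≈ 1.5000)
D(X, T) = 5 + 2*T (D(X, T) = 2*((3/2 + T) + 1) = 2*(5/2 + T) = 5 + 2*T)
1029*(-367 + D(m - 10, Z(-4, -3))) = 1029*(-367 + (5 + 2*0)) = 1029*(-367 + (5 + 0)) = 1029*(-367 + 5) = 1029*(-362) = -372498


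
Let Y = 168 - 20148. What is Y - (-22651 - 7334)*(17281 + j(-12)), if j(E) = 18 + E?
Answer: 518330715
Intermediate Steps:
Y = -19980
Y - (-22651 - 7334)*(17281 + j(-12)) = -19980 - (-22651 - 7334)*(17281 + (18 - 12)) = -19980 - (-29985)*(17281 + 6) = -19980 - (-29985)*17287 = -19980 - 1*(-518350695) = -19980 + 518350695 = 518330715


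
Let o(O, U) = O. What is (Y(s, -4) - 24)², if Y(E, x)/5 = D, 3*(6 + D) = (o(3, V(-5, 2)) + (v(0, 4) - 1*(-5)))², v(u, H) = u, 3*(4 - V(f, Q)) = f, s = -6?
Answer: 24964/9 ≈ 2773.8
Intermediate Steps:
V(f, Q) = 4 - f/3
D = 46/3 (D = -6 + (3 + (0 - 1*(-5)))²/3 = -6 + (3 + (0 + 5))²/3 = -6 + (3 + 5)²/3 = -6 + (⅓)*8² = -6 + (⅓)*64 = -6 + 64/3 = 46/3 ≈ 15.333)
Y(E, x) = 230/3 (Y(E, x) = 5*(46/3) = 230/3)
(Y(s, -4) - 24)² = (230/3 - 24)² = (158/3)² = 24964/9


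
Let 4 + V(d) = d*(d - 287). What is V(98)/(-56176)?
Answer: 9263/28088 ≈ 0.32978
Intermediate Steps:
V(d) = -4 + d*(-287 + d) (V(d) = -4 + d*(d - 287) = -4 + d*(-287 + d))
V(98)/(-56176) = (-4 + 98² - 287*98)/(-56176) = (-4 + 9604 - 28126)*(-1/56176) = -18526*(-1/56176) = 9263/28088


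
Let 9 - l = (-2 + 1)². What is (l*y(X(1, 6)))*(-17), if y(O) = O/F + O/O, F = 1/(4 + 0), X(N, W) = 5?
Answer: -2856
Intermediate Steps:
F = ¼ (F = 1/4 = ¼ ≈ 0.25000)
l = 8 (l = 9 - (-2 + 1)² = 9 - 1*(-1)² = 9 - 1*1 = 9 - 1 = 8)
y(O) = 1 + 4*O (y(O) = O/(¼) + O/O = O*4 + 1 = 4*O + 1 = 1 + 4*O)
(l*y(X(1, 6)))*(-17) = (8*(1 + 4*5))*(-17) = (8*(1 + 20))*(-17) = (8*21)*(-17) = 168*(-17) = -2856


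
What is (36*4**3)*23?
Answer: 52992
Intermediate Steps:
(36*4**3)*23 = (36*64)*23 = 2304*23 = 52992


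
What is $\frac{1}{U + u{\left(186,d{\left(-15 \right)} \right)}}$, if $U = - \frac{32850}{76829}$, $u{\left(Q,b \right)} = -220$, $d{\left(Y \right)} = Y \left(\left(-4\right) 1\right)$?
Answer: $- \frac{76829}{16935230} \approx -0.0045366$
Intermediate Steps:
$d{\left(Y \right)} = - 4 Y$ ($d{\left(Y \right)} = Y \left(-4\right) = - 4 Y$)
$U = - \frac{32850}{76829}$ ($U = \left(-32850\right) \frac{1}{76829} = - \frac{32850}{76829} \approx -0.42757$)
$\frac{1}{U + u{\left(186,d{\left(-15 \right)} \right)}} = \frac{1}{- \frac{32850}{76829} - 220} = \frac{1}{- \frac{16935230}{76829}} = - \frac{76829}{16935230}$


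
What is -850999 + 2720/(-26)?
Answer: -11064347/13 ≈ -8.5110e+5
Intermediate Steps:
-850999 + 2720/(-26) = -850999 + 2720*(-1/26) = -850999 - 1360/13 = -11064347/13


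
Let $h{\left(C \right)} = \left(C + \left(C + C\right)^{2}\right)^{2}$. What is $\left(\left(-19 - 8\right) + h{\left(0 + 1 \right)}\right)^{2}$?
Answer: $4$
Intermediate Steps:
$h{\left(C \right)} = \left(C + 4 C^{2}\right)^{2}$ ($h{\left(C \right)} = \left(C + \left(2 C\right)^{2}\right)^{2} = \left(C + 4 C^{2}\right)^{2}$)
$\left(\left(-19 - 8\right) + h{\left(0 + 1 \right)}\right)^{2} = \left(\left(-19 - 8\right) + \left(0 + 1\right)^{2} \left(1 + 4 \left(0 + 1\right)\right)^{2}\right)^{2} = \left(\left(-19 - 8\right) + 1^{2} \left(1 + 4 \cdot 1\right)^{2}\right)^{2} = \left(-27 + 1 \left(1 + 4\right)^{2}\right)^{2} = \left(-27 + 1 \cdot 5^{2}\right)^{2} = \left(-27 + 1 \cdot 25\right)^{2} = \left(-27 + 25\right)^{2} = \left(-2\right)^{2} = 4$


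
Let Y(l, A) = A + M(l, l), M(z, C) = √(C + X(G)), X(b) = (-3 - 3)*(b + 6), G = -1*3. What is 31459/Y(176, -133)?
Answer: -4184047/17531 - 31459*√158/17531 ≈ -261.22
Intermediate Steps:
G = -3
X(b) = -36 - 6*b (X(b) = -6*(6 + b) = -36 - 6*b)
M(z, C) = √(-18 + C) (M(z, C) = √(C + (-36 - 6*(-3))) = √(C + (-36 + 18)) = √(C - 18) = √(-18 + C))
Y(l, A) = A + √(-18 + l)
31459/Y(176, -133) = 31459/(-133 + √(-18 + 176)) = 31459/(-133 + √158)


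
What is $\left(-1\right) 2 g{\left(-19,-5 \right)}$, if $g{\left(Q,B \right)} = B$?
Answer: $10$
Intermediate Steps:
$\left(-1\right) 2 g{\left(-19,-5 \right)} = \left(-1\right) 2 \left(-5\right) = \left(-2\right) \left(-5\right) = 10$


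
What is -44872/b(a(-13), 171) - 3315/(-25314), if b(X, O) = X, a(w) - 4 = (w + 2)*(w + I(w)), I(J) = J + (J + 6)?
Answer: -378224401/3096746 ≈ -122.14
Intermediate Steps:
I(J) = 6 + 2*J (I(J) = J + (6 + J) = 6 + 2*J)
a(w) = 4 + (2 + w)*(6 + 3*w) (a(w) = 4 + (w + 2)*(w + (6 + 2*w)) = 4 + (2 + w)*(6 + 3*w))
-44872/b(a(-13), 171) - 3315/(-25314) = -44872/(16 + 3*(-13)² + 12*(-13)) - 3315/(-25314) = -44872/(16 + 3*169 - 156) - 3315*(-1/25314) = -44872/(16 + 507 - 156) + 1105/8438 = -44872/367 + 1105/8438 = -378224401/3096746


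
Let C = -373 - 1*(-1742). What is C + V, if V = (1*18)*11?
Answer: 1567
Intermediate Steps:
C = 1369 (C = -373 + 1742 = 1369)
V = 198 (V = 18*11 = 198)
C + V = 1369 + 198 = 1567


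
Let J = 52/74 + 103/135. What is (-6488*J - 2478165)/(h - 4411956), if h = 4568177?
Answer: -12425932823/780323895 ≈ -15.924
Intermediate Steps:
J = 7321/4995 (J = 52*(1/74) + 103*(1/135) = 26/37 + 103/135 = 7321/4995 ≈ 1.4657)
(-6488*J - 2478165)/(h - 4411956) = (-6488*7321/4995 - 2478165)/(4568177 - 4411956) = (-47498648/4995 - 2478165)/156221 = -12425932823/4995*1/156221 = -12425932823/780323895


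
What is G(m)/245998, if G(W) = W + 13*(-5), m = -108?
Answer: -173/245998 ≈ -0.00070326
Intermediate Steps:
G(W) = -65 + W (G(W) = W - 65 = -65 + W)
G(m)/245998 = (-65 - 108)/245998 = -173*1/245998 = -173/245998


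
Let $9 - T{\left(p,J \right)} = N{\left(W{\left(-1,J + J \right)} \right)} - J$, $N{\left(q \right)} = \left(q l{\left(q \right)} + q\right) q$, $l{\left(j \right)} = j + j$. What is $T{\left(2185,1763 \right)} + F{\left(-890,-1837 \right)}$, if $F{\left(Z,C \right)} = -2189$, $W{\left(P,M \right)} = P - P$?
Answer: $-417$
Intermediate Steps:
$W{\left(P,M \right)} = 0$
$l{\left(j \right)} = 2 j$
$N{\left(q \right)} = q \left(q + 2 q^{2}\right)$ ($N{\left(q \right)} = \left(q 2 q + q\right) q = \left(2 q^{2} + q\right) q = \left(q + 2 q^{2}\right) q = q \left(q + 2 q^{2}\right)$)
$T{\left(p,J \right)} = 9 + J$ ($T{\left(p,J \right)} = 9 - \left(0^{2} \left(1 + 2 \cdot 0\right) - J\right) = 9 - \left(0 \left(1 + 0\right) - J\right) = 9 - \left(0 \cdot 1 - J\right) = 9 - \left(0 - J\right) = 9 - - J = 9 + J$)
$T{\left(2185,1763 \right)} + F{\left(-890,-1837 \right)} = \left(9 + 1763\right) - 2189 = 1772 - 2189 = -417$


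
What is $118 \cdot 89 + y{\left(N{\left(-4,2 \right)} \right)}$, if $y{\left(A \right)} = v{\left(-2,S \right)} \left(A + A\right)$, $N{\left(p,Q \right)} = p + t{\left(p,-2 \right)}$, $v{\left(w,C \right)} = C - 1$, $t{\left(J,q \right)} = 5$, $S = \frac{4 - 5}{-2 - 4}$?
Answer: $\frac{31501}{3} \approx 10500.0$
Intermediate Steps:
$S = \frac{1}{6}$ ($S = - \frac{1}{-6} = \left(-1\right) \left(- \frac{1}{6}\right) = \frac{1}{6} \approx 0.16667$)
$v{\left(w,C \right)} = -1 + C$
$N{\left(p,Q \right)} = 5 + p$ ($N{\left(p,Q \right)} = p + 5 = 5 + p$)
$y{\left(A \right)} = - \frac{5 A}{3}$ ($y{\left(A \right)} = \left(-1 + \frac{1}{6}\right) \left(A + A\right) = - \frac{5 \cdot 2 A}{6} = - \frac{5 A}{3}$)
$118 \cdot 89 + y{\left(N{\left(-4,2 \right)} \right)} = 118 \cdot 89 - \frac{5 \left(5 - 4\right)}{3} = 10502 - \frac{5}{3} = \frac{31501}{3}$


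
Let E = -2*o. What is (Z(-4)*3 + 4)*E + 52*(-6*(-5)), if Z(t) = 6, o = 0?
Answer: 1560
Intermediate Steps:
E = 0 (E = -2*0 = 0)
(Z(-4)*3 + 4)*E + 52*(-6*(-5)) = (6*3 + 4)*0 + 52*(-6*(-5)) = (18 + 4)*0 + 52*30 = 22*0 + 1560 = 0 + 1560 = 1560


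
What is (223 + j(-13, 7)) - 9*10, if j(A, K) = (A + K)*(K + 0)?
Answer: 91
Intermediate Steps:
j(A, K) = K*(A + K) (j(A, K) = (A + K)*K = K*(A + K))
(223 + j(-13, 7)) - 9*10 = (223 + 7*(-13 + 7)) - 9*10 = (223 + 7*(-6)) - 90 = (223 - 42) - 90 = 181 - 90 = 91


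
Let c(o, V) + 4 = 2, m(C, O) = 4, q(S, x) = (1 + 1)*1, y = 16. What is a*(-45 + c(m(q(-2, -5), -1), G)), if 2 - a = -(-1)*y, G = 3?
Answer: 658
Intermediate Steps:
q(S, x) = 2 (q(S, x) = 2*1 = 2)
c(o, V) = -2 (c(o, V) = -4 + 2 = -2)
a = -14 (a = 2 - (-1)*(-1*16) = 2 - (-1)*(-16) = 2 - 1*16 = 2 - 16 = -14)
a*(-45 + c(m(q(-2, -5), -1), G)) = -14*(-45 - 2) = -14*(-47) = 658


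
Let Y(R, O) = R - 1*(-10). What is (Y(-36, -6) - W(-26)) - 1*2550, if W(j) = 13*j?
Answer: -2238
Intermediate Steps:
Y(R, O) = 10 + R (Y(R, O) = R + 10 = 10 + R)
(Y(-36, -6) - W(-26)) - 1*2550 = ((10 - 36) - 13*(-26)) - 1*2550 = (-26 - 1*(-338)) - 2550 = (-26 + 338) - 2550 = 312 - 2550 = -2238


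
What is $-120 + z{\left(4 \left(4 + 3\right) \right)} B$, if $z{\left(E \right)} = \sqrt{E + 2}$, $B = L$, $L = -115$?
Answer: $-120 - 115 \sqrt{30} \approx -749.88$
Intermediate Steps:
$B = -115$
$z{\left(E \right)} = \sqrt{2 + E}$
$-120 + z{\left(4 \left(4 + 3\right) \right)} B = -120 + \sqrt{2 + 4 \left(4 + 3\right)} \left(-115\right) = -120 + \sqrt{2 + 4 \cdot 7} \left(-115\right) = -120 + \sqrt{2 + 28} \left(-115\right) = -120 + \sqrt{30} \left(-115\right) = -120 - 115 \sqrt{30}$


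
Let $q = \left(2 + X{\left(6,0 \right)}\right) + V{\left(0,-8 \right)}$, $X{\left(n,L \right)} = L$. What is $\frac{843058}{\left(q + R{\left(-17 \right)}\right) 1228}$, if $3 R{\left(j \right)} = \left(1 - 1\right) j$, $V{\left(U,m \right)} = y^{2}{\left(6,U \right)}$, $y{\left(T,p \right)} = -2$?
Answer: $\frac{421529}{3684} \approx 114.42$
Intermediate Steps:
$V{\left(U,m \right)} = 4$ ($V{\left(U,m \right)} = \left(-2\right)^{2} = 4$)
$R{\left(j \right)} = 0$ ($R{\left(j \right)} = \frac{\left(1 - 1\right) j}{3} = \frac{0 j}{3} = \frac{1}{3} \cdot 0 = 0$)
$q = 6$ ($q = \left(2 + 0\right) + 4 = 2 + 4 = 6$)
$\frac{843058}{\left(q + R{\left(-17 \right)}\right) 1228} = \frac{843058}{\left(6 + 0\right) 1228} = \frac{843058}{6 \cdot 1228} = \frac{843058}{7368} = 843058 \cdot \frac{1}{7368} = \frac{421529}{3684}$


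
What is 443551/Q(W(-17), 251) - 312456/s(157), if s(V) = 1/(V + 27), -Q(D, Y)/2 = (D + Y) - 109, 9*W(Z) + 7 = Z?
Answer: -48064562397/836 ≈ -5.7494e+7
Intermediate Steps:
W(Z) = -7/9 + Z/9
Q(D, Y) = 218 - 2*D - 2*Y (Q(D, Y) = -2*((D + Y) - 109) = -2*(-109 + D + Y) = 218 - 2*D - 2*Y)
s(V) = 1/(27 + V)
443551/Q(W(-17), 251) - 312456/s(157) = 443551/(218 - 2*(-7/9 + (⅑)*(-17)) - 2*251) - 312456/(1/(27 + 157)) = 443551/(218 - 2*(-7/9 - 17/9) - 502) - 312456/(1/184) = 443551/(218 - 2*(-8/3) - 502) - 312456/1/184 = 443551/(218 + 16/3 - 502) - 312456*184 = 443551/(-836/3) - 57491904 = 443551*(-3/836) - 57491904 = -1330653/836 - 57491904 = -48064562397/836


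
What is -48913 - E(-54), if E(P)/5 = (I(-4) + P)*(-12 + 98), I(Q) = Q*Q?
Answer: -32573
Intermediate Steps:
I(Q) = Q²
E(P) = 6880 + 430*P (E(P) = 5*(((-4)² + P)*(-12 + 98)) = 5*((16 + P)*86) = 5*(1376 + 86*P) = 6880 + 430*P)
-48913 - E(-54) = -48913 - (6880 + 430*(-54)) = -48913 - (6880 - 23220) = -48913 - 1*(-16340) = -48913 + 16340 = -32573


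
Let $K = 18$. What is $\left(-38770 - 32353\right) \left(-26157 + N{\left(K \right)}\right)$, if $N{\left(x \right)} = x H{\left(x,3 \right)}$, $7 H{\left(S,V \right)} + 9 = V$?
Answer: $\frac{13030231461}{7} \approx 1.8615 \cdot 10^{9}$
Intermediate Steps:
$H{\left(S,V \right)} = - \frac{9}{7} + \frac{V}{7}$
$N{\left(x \right)} = - \frac{6 x}{7}$ ($N{\left(x \right)} = x \left(- \frac{9}{7} + \frac{1}{7} \cdot 3\right) = x \left(- \frac{9}{7} + \frac{3}{7}\right) = x \left(- \frac{6}{7}\right) = - \frac{6 x}{7}$)
$\left(-38770 - 32353\right) \left(-26157 + N{\left(K \right)}\right) = \left(-38770 - 32353\right) \left(-26157 - \frac{108}{7}\right) = \left(-38770 - 32353\right) \left(- \frac{183207}{7}\right) = \left(-71123\right) \left(- \frac{183207}{7}\right) = \frac{13030231461}{7}$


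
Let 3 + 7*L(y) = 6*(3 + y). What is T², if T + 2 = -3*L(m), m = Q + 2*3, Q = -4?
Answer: 9025/49 ≈ 184.18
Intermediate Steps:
m = 2 (m = -4 + 2*3 = -4 + 6 = 2)
L(y) = 15/7 + 6*y/7 (L(y) = -3/7 + (6*(3 + y))/7 = -3/7 + (18 + 6*y)/7 = -3/7 + (18/7 + 6*y/7) = 15/7 + 6*y/7)
T = -95/7 (T = -2 - 3*(15/7 + (6/7)*2) = -2 - 3*(15/7 + 12/7) = -2 - 3*27/7 = -2 - 81/7 = -95/7 ≈ -13.571)
T² = (-95/7)² = 9025/49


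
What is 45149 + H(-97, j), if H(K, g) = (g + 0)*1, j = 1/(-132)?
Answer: 5959667/132 ≈ 45149.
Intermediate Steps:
j = -1/132 ≈ -0.0075758
H(K, g) = g (H(K, g) = g*1 = g)
45149 + H(-97, j) = 45149 - 1/132 = 5959667/132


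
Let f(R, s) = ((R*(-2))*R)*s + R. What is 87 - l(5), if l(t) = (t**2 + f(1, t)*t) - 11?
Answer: 118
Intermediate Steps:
f(R, s) = R - 2*s*R**2 (f(R, s) = ((-2*R)*R)*s + R = (-2*R**2)*s + R = -2*s*R**2 + R = R - 2*s*R**2)
l(t) = -11 + t**2 + t*(1 - 2*t) (l(t) = (t**2 + (1*(1 - 2*1*t))*t) - 11 = (t**2 + (1*(1 - 2*t))*t) - 11 = (t**2 + (1 - 2*t)*t) - 11 = (t**2 + t*(1 - 2*t)) - 11 = -11 + t**2 + t*(1 - 2*t))
87 - l(5) = 87 - (-11 + 5 - 1*5**2) = 87 - (-11 + 5 - 1*25) = 87 - (-11 + 5 - 25) = 87 - 1*(-31) = 87 + 31 = 118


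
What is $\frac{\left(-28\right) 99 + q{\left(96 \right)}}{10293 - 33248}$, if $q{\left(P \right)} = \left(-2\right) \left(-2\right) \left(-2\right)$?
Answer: $\frac{556}{4591} \approx 0.12111$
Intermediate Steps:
$q{\left(P \right)} = -8$ ($q{\left(P \right)} = 4 \left(-2\right) = -8$)
$\frac{\left(-28\right) 99 + q{\left(96 \right)}}{10293 - 33248} = \frac{\left(-28\right) 99 - 8}{10293 - 33248} = \frac{-2772 - 8}{-22955} = \left(-2780\right) \left(- \frac{1}{22955}\right) = \frac{556}{4591}$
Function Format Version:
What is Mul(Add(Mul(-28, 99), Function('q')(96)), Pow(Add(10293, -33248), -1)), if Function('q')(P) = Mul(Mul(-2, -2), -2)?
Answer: Rational(556, 4591) ≈ 0.12111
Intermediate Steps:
Function('q')(P) = -8 (Function('q')(P) = Mul(4, -2) = -8)
Mul(Add(Mul(-28, 99), Function('q')(96)), Pow(Add(10293, -33248), -1)) = Mul(Add(Mul(-28, 99), -8), Pow(Add(10293, -33248), -1)) = Mul(Add(-2772, -8), Pow(-22955, -1)) = Mul(-2780, Rational(-1, 22955)) = Rational(556, 4591)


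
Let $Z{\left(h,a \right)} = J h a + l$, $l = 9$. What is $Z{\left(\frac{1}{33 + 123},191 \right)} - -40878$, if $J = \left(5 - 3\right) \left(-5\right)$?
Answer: $\frac{3188231}{78} \approx 40875.0$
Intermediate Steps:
$J = -10$ ($J = 2 \left(-5\right) = -10$)
$Z{\left(h,a \right)} = 9 - 10 a h$ ($Z{\left(h,a \right)} = - 10 h a + 9 = - 10 a h + 9 = 9 - 10 a h$)
$Z{\left(\frac{1}{33 + 123},191 \right)} - -40878 = \left(9 - \frac{1910}{33 + 123}\right) - -40878 = \left(9 - \frac{1910}{156}\right) + 40878 = \left(9 - 1910 \cdot \frac{1}{156}\right) + 40878 = \left(9 - \frac{955}{78}\right) + 40878 = - \frac{253}{78} + 40878 = \frac{3188231}{78}$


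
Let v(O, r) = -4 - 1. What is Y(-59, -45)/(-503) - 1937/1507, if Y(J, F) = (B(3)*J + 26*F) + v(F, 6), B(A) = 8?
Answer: 1507718/758021 ≈ 1.9890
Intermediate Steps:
v(O, r) = -5
Y(J, F) = -5 + 8*J + 26*F (Y(J, F) = (8*J + 26*F) - 5 = -5 + 8*J + 26*F)
Y(-59, -45)/(-503) - 1937/1507 = (-5 + 8*(-59) + 26*(-45))/(-503) - 1937/1507 = (-5 - 472 - 1170)*(-1/503) - 1937*1/1507 = -1647*(-1/503) - 1937/1507 = 1647/503 - 1937/1507 = 1507718/758021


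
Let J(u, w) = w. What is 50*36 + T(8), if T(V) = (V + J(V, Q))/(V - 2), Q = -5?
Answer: 3601/2 ≈ 1800.5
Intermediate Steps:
T(V) = (-5 + V)/(-2 + V) (T(V) = (V - 5)/(V - 2) = (-5 + V)/(-2 + V))
50*36 + T(8) = 50*36 + (-5 + 8)/(-2 + 8) = 1800 + 3/6 = 1800 + (⅙)*3 = 1800 + ½ = 3601/2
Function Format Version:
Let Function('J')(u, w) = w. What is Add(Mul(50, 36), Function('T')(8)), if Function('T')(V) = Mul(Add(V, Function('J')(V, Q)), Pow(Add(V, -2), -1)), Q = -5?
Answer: Rational(3601, 2) ≈ 1800.5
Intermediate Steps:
Function('T')(V) = Mul(Pow(Add(-2, V), -1), Add(-5, V)) (Function('T')(V) = Mul(Add(V, -5), Pow(Add(V, -2), -1)) = Mul(Add(-5, V), Pow(Add(-2, V), -1)) = Mul(Pow(Add(-2, V), -1), Add(-5, V)))
Add(Mul(50, 36), Function('T')(8)) = Add(Mul(50, 36), Mul(Pow(Add(-2, 8), -1), Add(-5, 8))) = Add(1800, Mul(Pow(6, -1), 3)) = Add(1800, Mul(Rational(1, 6), 3)) = Add(1800, Rational(1, 2)) = Rational(3601, 2)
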